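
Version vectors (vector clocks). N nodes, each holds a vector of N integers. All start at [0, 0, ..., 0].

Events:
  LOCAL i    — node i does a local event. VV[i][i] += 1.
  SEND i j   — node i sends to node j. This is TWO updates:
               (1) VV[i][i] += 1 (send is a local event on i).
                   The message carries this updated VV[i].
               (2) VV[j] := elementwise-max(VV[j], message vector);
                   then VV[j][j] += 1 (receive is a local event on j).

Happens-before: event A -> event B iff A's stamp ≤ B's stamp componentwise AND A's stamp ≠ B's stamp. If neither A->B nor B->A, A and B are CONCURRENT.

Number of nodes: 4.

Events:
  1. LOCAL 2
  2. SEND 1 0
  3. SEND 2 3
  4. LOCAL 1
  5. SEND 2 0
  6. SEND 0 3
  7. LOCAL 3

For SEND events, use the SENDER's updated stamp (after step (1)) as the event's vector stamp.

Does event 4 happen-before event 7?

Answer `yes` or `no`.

Answer: no

Derivation:
Initial: VV[0]=[0, 0, 0, 0]
Initial: VV[1]=[0, 0, 0, 0]
Initial: VV[2]=[0, 0, 0, 0]
Initial: VV[3]=[0, 0, 0, 0]
Event 1: LOCAL 2: VV[2][2]++ -> VV[2]=[0, 0, 1, 0]
Event 2: SEND 1->0: VV[1][1]++ -> VV[1]=[0, 1, 0, 0], msg_vec=[0, 1, 0, 0]; VV[0]=max(VV[0],msg_vec) then VV[0][0]++ -> VV[0]=[1, 1, 0, 0]
Event 3: SEND 2->3: VV[2][2]++ -> VV[2]=[0, 0, 2, 0], msg_vec=[0, 0, 2, 0]; VV[3]=max(VV[3],msg_vec) then VV[3][3]++ -> VV[3]=[0, 0, 2, 1]
Event 4: LOCAL 1: VV[1][1]++ -> VV[1]=[0, 2, 0, 0]
Event 5: SEND 2->0: VV[2][2]++ -> VV[2]=[0, 0, 3, 0], msg_vec=[0, 0, 3, 0]; VV[0]=max(VV[0],msg_vec) then VV[0][0]++ -> VV[0]=[2, 1, 3, 0]
Event 6: SEND 0->3: VV[0][0]++ -> VV[0]=[3, 1, 3, 0], msg_vec=[3, 1, 3, 0]; VV[3]=max(VV[3],msg_vec) then VV[3][3]++ -> VV[3]=[3, 1, 3, 2]
Event 7: LOCAL 3: VV[3][3]++ -> VV[3]=[3, 1, 3, 3]
Event 4 stamp: [0, 2, 0, 0]
Event 7 stamp: [3, 1, 3, 3]
[0, 2, 0, 0] <= [3, 1, 3, 3]? False. Equal? False. Happens-before: False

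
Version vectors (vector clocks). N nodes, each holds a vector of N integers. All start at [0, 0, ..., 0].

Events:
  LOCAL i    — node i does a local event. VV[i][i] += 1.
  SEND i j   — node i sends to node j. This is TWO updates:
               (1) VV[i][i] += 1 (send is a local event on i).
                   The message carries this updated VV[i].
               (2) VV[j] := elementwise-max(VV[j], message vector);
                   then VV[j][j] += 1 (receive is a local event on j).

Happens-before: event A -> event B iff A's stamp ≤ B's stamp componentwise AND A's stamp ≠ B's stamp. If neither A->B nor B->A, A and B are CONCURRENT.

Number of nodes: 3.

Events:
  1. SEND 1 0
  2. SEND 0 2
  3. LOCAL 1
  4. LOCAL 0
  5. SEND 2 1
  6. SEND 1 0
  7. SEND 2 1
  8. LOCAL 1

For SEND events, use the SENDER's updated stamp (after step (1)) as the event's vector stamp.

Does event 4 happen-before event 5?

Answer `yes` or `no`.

Initial: VV[0]=[0, 0, 0]
Initial: VV[1]=[0, 0, 0]
Initial: VV[2]=[0, 0, 0]
Event 1: SEND 1->0: VV[1][1]++ -> VV[1]=[0, 1, 0], msg_vec=[0, 1, 0]; VV[0]=max(VV[0],msg_vec) then VV[0][0]++ -> VV[0]=[1, 1, 0]
Event 2: SEND 0->2: VV[0][0]++ -> VV[0]=[2, 1, 0], msg_vec=[2, 1, 0]; VV[2]=max(VV[2],msg_vec) then VV[2][2]++ -> VV[2]=[2, 1, 1]
Event 3: LOCAL 1: VV[1][1]++ -> VV[1]=[0, 2, 0]
Event 4: LOCAL 0: VV[0][0]++ -> VV[0]=[3, 1, 0]
Event 5: SEND 2->1: VV[2][2]++ -> VV[2]=[2, 1, 2], msg_vec=[2, 1, 2]; VV[1]=max(VV[1],msg_vec) then VV[1][1]++ -> VV[1]=[2, 3, 2]
Event 6: SEND 1->0: VV[1][1]++ -> VV[1]=[2, 4, 2], msg_vec=[2, 4, 2]; VV[0]=max(VV[0],msg_vec) then VV[0][0]++ -> VV[0]=[4, 4, 2]
Event 7: SEND 2->1: VV[2][2]++ -> VV[2]=[2, 1, 3], msg_vec=[2, 1, 3]; VV[1]=max(VV[1],msg_vec) then VV[1][1]++ -> VV[1]=[2, 5, 3]
Event 8: LOCAL 1: VV[1][1]++ -> VV[1]=[2, 6, 3]
Event 4 stamp: [3, 1, 0]
Event 5 stamp: [2, 1, 2]
[3, 1, 0] <= [2, 1, 2]? False. Equal? False. Happens-before: False

Answer: no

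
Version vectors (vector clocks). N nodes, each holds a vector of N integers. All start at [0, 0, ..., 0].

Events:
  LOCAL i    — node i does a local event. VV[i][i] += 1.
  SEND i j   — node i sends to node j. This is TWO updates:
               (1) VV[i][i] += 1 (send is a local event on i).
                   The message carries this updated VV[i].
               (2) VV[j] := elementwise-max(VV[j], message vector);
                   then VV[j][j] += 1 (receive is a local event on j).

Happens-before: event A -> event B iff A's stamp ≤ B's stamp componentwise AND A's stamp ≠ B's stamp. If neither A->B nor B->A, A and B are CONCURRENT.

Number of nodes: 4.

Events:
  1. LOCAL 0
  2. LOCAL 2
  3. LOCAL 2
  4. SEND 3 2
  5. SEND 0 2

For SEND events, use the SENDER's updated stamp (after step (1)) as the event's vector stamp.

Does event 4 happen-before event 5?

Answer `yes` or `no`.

Initial: VV[0]=[0, 0, 0, 0]
Initial: VV[1]=[0, 0, 0, 0]
Initial: VV[2]=[0, 0, 0, 0]
Initial: VV[3]=[0, 0, 0, 0]
Event 1: LOCAL 0: VV[0][0]++ -> VV[0]=[1, 0, 0, 0]
Event 2: LOCAL 2: VV[2][2]++ -> VV[2]=[0, 0, 1, 0]
Event 3: LOCAL 2: VV[2][2]++ -> VV[2]=[0, 0, 2, 0]
Event 4: SEND 3->2: VV[3][3]++ -> VV[3]=[0, 0, 0, 1], msg_vec=[0, 0, 0, 1]; VV[2]=max(VV[2],msg_vec) then VV[2][2]++ -> VV[2]=[0, 0, 3, 1]
Event 5: SEND 0->2: VV[0][0]++ -> VV[0]=[2, 0, 0, 0], msg_vec=[2, 0, 0, 0]; VV[2]=max(VV[2],msg_vec) then VV[2][2]++ -> VV[2]=[2, 0, 4, 1]
Event 4 stamp: [0, 0, 0, 1]
Event 5 stamp: [2, 0, 0, 0]
[0, 0, 0, 1] <= [2, 0, 0, 0]? False. Equal? False. Happens-before: False

Answer: no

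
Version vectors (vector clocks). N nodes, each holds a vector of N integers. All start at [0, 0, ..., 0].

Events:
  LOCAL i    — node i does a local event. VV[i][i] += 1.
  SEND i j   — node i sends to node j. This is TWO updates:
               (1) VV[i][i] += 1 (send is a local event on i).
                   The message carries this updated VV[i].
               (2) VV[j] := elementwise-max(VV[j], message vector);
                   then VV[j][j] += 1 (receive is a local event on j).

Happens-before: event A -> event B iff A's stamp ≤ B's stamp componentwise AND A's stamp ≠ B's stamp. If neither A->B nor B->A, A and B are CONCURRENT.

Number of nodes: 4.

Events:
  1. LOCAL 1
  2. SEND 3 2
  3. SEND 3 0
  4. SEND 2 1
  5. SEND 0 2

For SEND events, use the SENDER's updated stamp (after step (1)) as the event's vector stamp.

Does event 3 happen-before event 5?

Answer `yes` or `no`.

Initial: VV[0]=[0, 0, 0, 0]
Initial: VV[1]=[0, 0, 0, 0]
Initial: VV[2]=[0, 0, 0, 0]
Initial: VV[3]=[0, 0, 0, 0]
Event 1: LOCAL 1: VV[1][1]++ -> VV[1]=[0, 1, 0, 0]
Event 2: SEND 3->2: VV[3][3]++ -> VV[3]=[0, 0, 0, 1], msg_vec=[0, 0, 0, 1]; VV[2]=max(VV[2],msg_vec) then VV[2][2]++ -> VV[2]=[0, 0, 1, 1]
Event 3: SEND 3->0: VV[3][3]++ -> VV[3]=[0, 0, 0, 2], msg_vec=[0, 0, 0, 2]; VV[0]=max(VV[0],msg_vec) then VV[0][0]++ -> VV[0]=[1, 0, 0, 2]
Event 4: SEND 2->1: VV[2][2]++ -> VV[2]=[0, 0, 2, 1], msg_vec=[0, 0, 2, 1]; VV[1]=max(VV[1],msg_vec) then VV[1][1]++ -> VV[1]=[0, 2, 2, 1]
Event 5: SEND 0->2: VV[0][0]++ -> VV[0]=[2, 0, 0, 2], msg_vec=[2, 0, 0, 2]; VV[2]=max(VV[2],msg_vec) then VV[2][2]++ -> VV[2]=[2, 0, 3, 2]
Event 3 stamp: [0, 0, 0, 2]
Event 5 stamp: [2, 0, 0, 2]
[0, 0, 0, 2] <= [2, 0, 0, 2]? True. Equal? False. Happens-before: True

Answer: yes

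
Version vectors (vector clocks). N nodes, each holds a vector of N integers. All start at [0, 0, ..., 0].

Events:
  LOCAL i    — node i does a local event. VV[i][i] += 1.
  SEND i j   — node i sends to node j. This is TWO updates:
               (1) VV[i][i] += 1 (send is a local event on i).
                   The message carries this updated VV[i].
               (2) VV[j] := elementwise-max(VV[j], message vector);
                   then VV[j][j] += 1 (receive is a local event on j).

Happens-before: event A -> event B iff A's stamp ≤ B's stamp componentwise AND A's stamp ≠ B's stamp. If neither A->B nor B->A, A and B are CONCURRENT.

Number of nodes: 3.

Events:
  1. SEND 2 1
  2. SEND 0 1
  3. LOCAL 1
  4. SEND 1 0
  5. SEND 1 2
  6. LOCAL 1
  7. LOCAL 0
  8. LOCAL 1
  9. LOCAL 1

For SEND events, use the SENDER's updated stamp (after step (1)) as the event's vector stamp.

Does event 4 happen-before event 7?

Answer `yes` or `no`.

Answer: yes

Derivation:
Initial: VV[0]=[0, 0, 0]
Initial: VV[1]=[0, 0, 0]
Initial: VV[2]=[0, 0, 0]
Event 1: SEND 2->1: VV[2][2]++ -> VV[2]=[0, 0, 1], msg_vec=[0, 0, 1]; VV[1]=max(VV[1],msg_vec) then VV[1][1]++ -> VV[1]=[0, 1, 1]
Event 2: SEND 0->1: VV[0][0]++ -> VV[0]=[1, 0, 0], msg_vec=[1, 0, 0]; VV[1]=max(VV[1],msg_vec) then VV[1][1]++ -> VV[1]=[1, 2, 1]
Event 3: LOCAL 1: VV[1][1]++ -> VV[1]=[1, 3, 1]
Event 4: SEND 1->0: VV[1][1]++ -> VV[1]=[1, 4, 1], msg_vec=[1, 4, 1]; VV[0]=max(VV[0],msg_vec) then VV[0][0]++ -> VV[0]=[2, 4, 1]
Event 5: SEND 1->2: VV[1][1]++ -> VV[1]=[1, 5, 1], msg_vec=[1, 5, 1]; VV[2]=max(VV[2],msg_vec) then VV[2][2]++ -> VV[2]=[1, 5, 2]
Event 6: LOCAL 1: VV[1][1]++ -> VV[1]=[1, 6, 1]
Event 7: LOCAL 0: VV[0][0]++ -> VV[0]=[3, 4, 1]
Event 8: LOCAL 1: VV[1][1]++ -> VV[1]=[1, 7, 1]
Event 9: LOCAL 1: VV[1][1]++ -> VV[1]=[1, 8, 1]
Event 4 stamp: [1, 4, 1]
Event 7 stamp: [3, 4, 1]
[1, 4, 1] <= [3, 4, 1]? True. Equal? False. Happens-before: True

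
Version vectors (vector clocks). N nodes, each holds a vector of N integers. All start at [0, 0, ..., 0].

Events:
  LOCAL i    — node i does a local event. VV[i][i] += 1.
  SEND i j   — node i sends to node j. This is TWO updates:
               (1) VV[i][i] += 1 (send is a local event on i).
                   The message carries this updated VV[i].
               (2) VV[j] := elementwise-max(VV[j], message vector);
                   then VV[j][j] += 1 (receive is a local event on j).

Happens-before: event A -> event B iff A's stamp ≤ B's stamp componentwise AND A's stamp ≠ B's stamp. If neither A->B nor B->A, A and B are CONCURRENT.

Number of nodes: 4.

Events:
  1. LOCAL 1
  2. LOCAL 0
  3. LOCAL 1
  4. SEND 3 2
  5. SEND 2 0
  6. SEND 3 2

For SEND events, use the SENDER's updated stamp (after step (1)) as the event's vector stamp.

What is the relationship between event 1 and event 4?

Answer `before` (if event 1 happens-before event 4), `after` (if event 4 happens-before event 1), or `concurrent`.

Answer: concurrent

Derivation:
Initial: VV[0]=[0, 0, 0, 0]
Initial: VV[1]=[0, 0, 0, 0]
Initial: VV[2]=[0, 0, 0, 0]
Initial: VV[3]=[0, 0, 0, 0]
Event 1: LOCAL 1: VV[1][1]++ -> VV[1]=[0, 1, 0, 0]
Event 2: LOCAL 0: VV[0][0]++ -> VV[0]=[1, 0, 0, 0]
Event 3: LOCAL 1: VV[1][1]++ -> VV[1]=[0, 2, 0, 0]
Event 4: SEND 3->2: VV[3][3]++ -> VV[3]=[0, 0, 0, 1], msg_vec=[0, 0, 0, 1]; VV[2]=max(VV[2],msg_vec) then VV[2][2]++ -> VV[2]=[0, 0, 1, 1]
Event 5: SEND 2->0: VV[2][2]++ -> VV[2]=[0, 0, 2, 1], msg_vec=[0, 0, 2, 1]; VV[0]=max(VV[0],msg_vec) then VV[0][0]++ -> VV[0]=[2, 0, 2, 1]
Event 6: SEND 3->2: VV[3][3]++ -> VV[3]=[0, 0, 0, 2], msg_vec=[0, 0, 0, 2]; VV[2]=max(VV[2],msg_vec) then VV[2][2]++ -> VV[2]=[0, 0, 3, 2]
Event 1 stamp: [0, 1, 0, 0]
Event 4 stamp: [0, 0, 0, 1]
[0, 1, 0, 0] <= [0, 0, 0, 1]? False
[0, 0, 0, 1] <= [0, 1, 0, 0]? False
Relation: concurrent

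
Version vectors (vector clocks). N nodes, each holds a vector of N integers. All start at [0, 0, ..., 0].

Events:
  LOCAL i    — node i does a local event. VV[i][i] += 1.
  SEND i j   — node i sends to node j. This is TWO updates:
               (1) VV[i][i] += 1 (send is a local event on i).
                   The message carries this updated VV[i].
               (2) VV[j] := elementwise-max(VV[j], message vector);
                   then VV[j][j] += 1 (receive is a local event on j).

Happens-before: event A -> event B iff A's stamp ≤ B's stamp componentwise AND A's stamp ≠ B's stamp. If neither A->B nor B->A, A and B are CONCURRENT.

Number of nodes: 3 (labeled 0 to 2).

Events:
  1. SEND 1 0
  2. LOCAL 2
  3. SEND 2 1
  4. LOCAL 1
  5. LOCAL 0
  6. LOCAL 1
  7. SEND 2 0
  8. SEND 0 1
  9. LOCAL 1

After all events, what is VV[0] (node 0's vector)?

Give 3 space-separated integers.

Initial: VV[0]=[0, 0, 0]
Initial: VV[1]=[0, 0, 0]
Initial: VV[2]=[0, 0, 0]
Event 1: SEND 1->0: VV[1][1]++ -> VV[1]=[0, 1, 0], msg_vec=[0, 1, 0]; VV[0]=max(VV[0],msg_vec) then VV[0][0]++ -> VV[0]=[1, 1, 0]
Event 2: LOCAL 2: VV[2][2]++ -> VV[2]=[0, 0, 1]
Event 3: SEND 2->1: VV[2][2]++ -> VV[2]=[0, 0, 2], msg_vec=[0, 0, 2]; VV[1]=max(VV[1],msg_vec) then VV[1][1]++ -> VV[1]=[0, 2, 2]
Event 4: LOCAL 1: VV[1][1]++ -> VV[1]=[0, 3, 2]
Event 5: LOCAL 0: VV[0][0]++ -> VV[0]=[2, 1, 0]
Event 6: LOCAL 1: VV[1][1]++ -> VV[1]=[0, 4, 2]
Event 7: SEND 2->0: VV[2][2]++ -> VV[2]=[0, 0, 3], msg_vec=[0, 0, 3]; VV[0]=max(VV[0],msg_vec) then VV[0][0]++ -> VV[0]=[3, 1, 3]
Event 8: SEND 0->1: VV[0][0]++ -> VV[0]=[4, 1, 3], msg_vec=[4, 1, 3]; VV[1]=max(VV[1],msg_vec) then VV[1][1]++ -> VV[1]=[4, 5, 3]
Event 9: LOCAL 1: VV[1][1]++ -> VV[1]=[4, 6, 3]
Final vectors: VV[0]=[4, 1, 3]; VV[1]=[4, 6, 3]; VV[2]=[0, 0, 3]

Answer: 4 1 3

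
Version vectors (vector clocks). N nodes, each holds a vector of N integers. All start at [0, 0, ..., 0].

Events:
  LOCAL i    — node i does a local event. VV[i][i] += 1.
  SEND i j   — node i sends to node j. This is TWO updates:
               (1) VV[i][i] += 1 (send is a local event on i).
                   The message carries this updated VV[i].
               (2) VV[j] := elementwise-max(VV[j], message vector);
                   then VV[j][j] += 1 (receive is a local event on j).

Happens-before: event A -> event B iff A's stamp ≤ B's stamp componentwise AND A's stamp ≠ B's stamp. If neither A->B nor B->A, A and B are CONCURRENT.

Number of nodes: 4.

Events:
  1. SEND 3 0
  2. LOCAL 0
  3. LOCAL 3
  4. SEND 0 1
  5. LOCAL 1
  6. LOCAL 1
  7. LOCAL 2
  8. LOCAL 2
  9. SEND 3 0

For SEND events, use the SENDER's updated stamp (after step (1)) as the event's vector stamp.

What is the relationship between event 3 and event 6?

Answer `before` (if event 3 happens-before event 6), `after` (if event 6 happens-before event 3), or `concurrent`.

Answer: concurrent

Derivation:
Initial: VV[0]=[0, 0, 0, 0]
Initial: VV[1]=[0, 0, 0, 0]
Initial: VV[2]=[0, 0, 0, 0]
Initial: VV[3]=[0, 0, 0, 0]
Event 1: SEND 3->0: VV[3][3]++ -> VV[3]=[0, 0, 0, 1], msg_vec=[0, 0, 0, 1]; VV[0]=max(VV[0],msg_vec) then VV[0][0]++ -> VV[0]=[1, 0, 0, 1]
Event 2: LOCAL 0: VV[0][0]++ -> VV[0]=[2, 0, 0, 1]
Event 3: LOCAL 3: VV[3][3]++ -> VV[3]=[0, 0, 0, 2]
Event 4: SEND 0->1: VV[0][0]++ -> VV[0]=[3, 0, 0, 1], msg_vec=[3, 0, 0, 1]; VV[1]=max(VV[1],msg_vec) then VV[1][1]++ -> VV[1]=[3, 1, 0, 1]
Event 5: LOCAL 1: VV[1][1]++ -> VV[1]=[3, 2, 0, 1]
Event 6: LOCAL 1: VV[1][1]++ -> VV[1]=[3, 3, 0, 1]
Event 7: LOCAL 2: VV[2][2]++ -> VV[2]=[0, 0, 1, 0]
Event 8: LOCAL 2: VV[2][2]++ -> VV[2]=[0, 0, 2, 0]
Event 9: SEND 3->0: VV[3][3]++ -> VV[3]=[0, 0, 0, 3], msg_vec=[0, 0, 0, 3]; VV[0]=max(VV[0],msg_vec) then VV[0][0]++ -> VV[0]=[4, 0, 0, 3]
Event 3 stamp: [0, 0, 0, 2]
Event 6 stamp: [3, 3, 0, 1]
[0, 0, 0, 2] <= [3, 3, 0, 1]? False
[3, 3, 0, 1] <= [0, 0, 0, 2]? False
Relation: concurrent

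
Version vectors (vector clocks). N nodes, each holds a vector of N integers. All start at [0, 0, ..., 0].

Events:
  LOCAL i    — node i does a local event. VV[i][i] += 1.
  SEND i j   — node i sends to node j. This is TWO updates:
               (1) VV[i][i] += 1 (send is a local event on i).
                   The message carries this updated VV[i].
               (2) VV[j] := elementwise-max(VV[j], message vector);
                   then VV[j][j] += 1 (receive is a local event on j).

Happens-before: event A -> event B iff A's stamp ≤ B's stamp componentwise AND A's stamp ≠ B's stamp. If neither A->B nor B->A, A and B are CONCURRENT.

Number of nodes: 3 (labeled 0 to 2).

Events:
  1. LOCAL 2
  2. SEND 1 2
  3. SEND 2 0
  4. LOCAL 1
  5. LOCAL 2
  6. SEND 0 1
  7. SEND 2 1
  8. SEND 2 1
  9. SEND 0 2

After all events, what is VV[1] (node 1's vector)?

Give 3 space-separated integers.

Answer: 2 5 6

Derivation:
Initial: VV[0]=[0, 0, 0]
Initial: VV[1]=[0, 0, 0]
Initial: VV[2]=[0, 0, 0]
Event 1: LOCAL 2: VV[2][2]++ -> VV[2]=[0, 0, 1]
Event 2: SEND 1->2: VV[1][1]++ -> VV[1]=[0, 1, 0], msg_vec=[0, 1, 0]; VV[2]=max(VV[2],msg_vec) then VV[2][2]++ -> VV[2]=[0, 1, 2]
Event 3: SEND 2->0: VV[2][2]++ -> VV[2]=[0, 1, 3], msg_vec=[0, 1, 3]; VV[0]=max(VV[0],msg_vec) then VV[0][0]++ -> VV[0]=[1, 1, 3]
Event 4: LOCAL 1: VV[1][1]++ -> VV[1]=[0, 2, 0]
Event 5: LOCAL 2: VV[2][2]++ -> VV[2]=[0, 1, 4]
Event 6: SEND 0->1: VV[0][0]++ -> VV[0]=[2, 1, 3], msg_vec=[2, 1, 3]; VV[1]=max(VV[1],msg_vec) then VV[1][1]++ -> VV[1]=[2, 3, 3]
Event 7: SEND 2->1: VV[2][2]++ -> VV[2]=[0, 1, 5], msg_vec=[0, 1, 5]; VV[1]=max(VV[1],msg_vec) then VV[1][1]++ -> VV[1]=[2, 4, 5]
Event 8: SEND 2->1: VV[2][2]++ -> VV[2]=[0, 1, 6], msg_vec=[0, 1, 6]; VV[1]=max(VV[1],msg_vec) then VV[1][1]++ -> VV[1]=[2, 5, 6]
Event 9: SEND 0->2: VV[0][0]++ -> VV[0]=[3, 1, 3], msg_vec=[3, 1, 3]; VV[2]=max(VV[2],msg_vec) then VV[2][2]++ -> VV[2]=[3, 1, 7]
Final vectors: VV[0]=[3, 1, 3]; VV[1]=[2, 5, 6]; VV[2]=[3, 1, 7]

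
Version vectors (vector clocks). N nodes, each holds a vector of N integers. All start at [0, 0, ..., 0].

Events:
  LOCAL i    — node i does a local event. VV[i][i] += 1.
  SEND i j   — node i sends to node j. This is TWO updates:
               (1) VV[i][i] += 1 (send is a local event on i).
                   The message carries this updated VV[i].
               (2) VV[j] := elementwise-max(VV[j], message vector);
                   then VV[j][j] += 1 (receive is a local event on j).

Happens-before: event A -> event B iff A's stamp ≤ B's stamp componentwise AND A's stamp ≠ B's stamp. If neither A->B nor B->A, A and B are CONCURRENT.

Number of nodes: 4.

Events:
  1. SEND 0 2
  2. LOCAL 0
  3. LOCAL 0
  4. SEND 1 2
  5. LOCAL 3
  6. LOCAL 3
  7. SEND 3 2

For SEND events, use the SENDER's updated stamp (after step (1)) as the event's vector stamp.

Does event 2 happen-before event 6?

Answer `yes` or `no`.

Initial: VV[0]=[0, 0, 0, 0]
Initial: VV[1]=[0, 0, 0, 0]
Initial: VV[2]=[0, 0, 0, 0]
Initial: VV[3]=[0, 0, 0, 0]
Event 1: SEND 0->2: VV[0][0]++ -> VV[0]=[1, 0, 0, 0], msg_vec=[1, 0, 0, 0]; VV[2]=max(VV[2],msg_vec) then VV[2][2]++ -> VV[2]=[1, 0, 1, 0]
Event 2: LOCAL 0: VV[0][0]++ -> VV[0]=[2, 0, 0, 0]
Event 3: LOCAL 0: VV[0][0]++ -> VV[0]=[3, 0, 0, 0]
Event 4: SEND 1->2: VV[1][1]++ -> VV[1]=[0, 1, 0, 0], msg_vec=[0, 1, 0, 0]; VV[2]=max(VV[2],msg_vec) then VV[2][2]++ -> VV[2]=[1, 1, 2, 0]
Event 5: LOCAL 3: VV[3][3]++ -> VV[3]=[0, 0, 0, 1]
Event 6: LOCAL 3: VV[3][3]++ -> VV[3]=[0, 0, 0, 2]
Event 7: SEND 3->2: VV[3][3]++ -> VV[3]=[0, 0, 0, 3], msg_vec=[0, 0, 0, 3]; VV[2]=max(VV[2],msg_vec) then VV[2][2]++ -> VV[2]=[1, 1, 3, 3]
Event 2 stamp: [2, 0, 0, 0]
Event 6 stamp: [0, 0, 0, 2]
[2, 0, 0, 0] <= [0, 0, 0, 2]? False. Equal? False. Happens-before: False

Answer: no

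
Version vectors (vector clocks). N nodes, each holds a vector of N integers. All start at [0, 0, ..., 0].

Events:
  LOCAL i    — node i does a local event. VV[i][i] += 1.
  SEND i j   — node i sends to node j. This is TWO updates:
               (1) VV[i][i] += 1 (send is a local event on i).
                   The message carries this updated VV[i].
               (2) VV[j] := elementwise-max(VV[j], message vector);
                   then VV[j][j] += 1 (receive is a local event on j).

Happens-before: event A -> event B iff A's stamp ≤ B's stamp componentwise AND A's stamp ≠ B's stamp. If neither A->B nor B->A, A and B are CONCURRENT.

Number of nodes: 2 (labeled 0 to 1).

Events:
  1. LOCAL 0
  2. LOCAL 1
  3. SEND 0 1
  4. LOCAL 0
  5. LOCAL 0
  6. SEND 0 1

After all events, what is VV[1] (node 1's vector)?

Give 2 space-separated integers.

Answer: 5 3

Derivation:
Initial: VV[0]=[0, 0]
Initial: VV[1]=[0, 0]
Event 1: LOCAL 0: VV[0][0]++ -> VV[0]=[1, 0]
Event 2: LOCAL 1: VV[1][1]++ -> VV[1]=[0, 1]
Event 3: SEND 0->1: VV[0][0]++ -> VV[0]=[2, 0], msg_vec=[2, 0]; VV[1]=max(VV[1],msg_vec) then VV[1][1]++ -> VV[1]=[2, 2]
Event 4: LOCAL 0: VV[0][0]++ -> VV[0]=[3, 0]
Event 5: LOCAL 0: VV[0][0]++ -> VV[0]=[4, 0]
Event 6: SEND 0->1: VV[0][0]++ -> VV[0]=[5, 0], msg_vec=[5, 0]; VV[1]=max(VV[1],msg_vec) then VV[1][1]++ -> VV[1]=[5, 3]
Final vectors: VV[0]=[5, 0]; VV[1]=[5, 3]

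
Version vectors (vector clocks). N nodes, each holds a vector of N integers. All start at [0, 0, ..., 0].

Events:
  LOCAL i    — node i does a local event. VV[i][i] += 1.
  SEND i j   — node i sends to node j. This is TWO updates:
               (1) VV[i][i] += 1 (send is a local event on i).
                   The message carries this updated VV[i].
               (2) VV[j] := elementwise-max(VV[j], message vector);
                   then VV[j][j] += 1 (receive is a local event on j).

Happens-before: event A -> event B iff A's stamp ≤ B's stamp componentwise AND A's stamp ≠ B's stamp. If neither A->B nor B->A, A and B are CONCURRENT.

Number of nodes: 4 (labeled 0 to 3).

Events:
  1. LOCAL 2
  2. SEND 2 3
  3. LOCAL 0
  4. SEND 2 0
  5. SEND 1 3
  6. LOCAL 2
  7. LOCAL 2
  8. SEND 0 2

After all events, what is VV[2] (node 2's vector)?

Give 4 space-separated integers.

Initial: VV[0]=[0, 0, 0, 0]
Initial: VV[1]=[0, 0, 0, 0]
Initial: VV[2]=[0, 0, 0, 0]
Initial: VV[3]=[0, 0, 0, 0]
Event 1: LOCAL 2: VV[2][2]++ -> VV[2]=[0, 0, 1, 0]
Event 2: SEND 2->3: VV[2][2]++ -> VV[2]=[0, 0, 2, 0], msg_vec=[0, 0, 2, 0]; VV[3]=max(VV[3],msg_vec) then VV[3][3]++ -> VV[3]=[0, 0, 2, 1]
Event 3: LOCAL 0: VV[0][0]++ -> VV[0]=[1, 0, 0, 0]
Event 4: SEND 2->0: VV[2][2]++ -> VV[2]=[0, 0, 3, 0], msg_vec=[0, 0, 3, 0]; VV[0]=max(VV[0],msg_vec) then VV[0][0]++ -> VV[0]=[2, 0, 3, 0]
Event 5: SEND 1->3: VV[1][1]++ -> VV[1]=[0, 1, 0, 0], msg_vec=[0, 1, 0, 0]; VV[3]=max(VV[3],msg_vec) then VV[3][3]++ -> VV[3]=[0, 1, 2, 2]
Event 6: LOCAL 2: VV[2][2]++ -> VV[2]=[0, 0, 4, 0]
Event 7: LOCAL 2: VV[2][2]++ -> VV[2]=[0, 0, 5, 0]
Event 8: SEND 0->2: VV[0][0]++ -> VV[0]=[3, 0, 3, 0], msg_vec=[3, 0, 3, 0]; VV[2]=max(VV[2],msg_vec) then VV[2][2]++ -> VV[2]=[3, 0, 6, 0]
Final vectors: VV[0]=[3, 0, 3, 0]; VV[1]=[0, 1, 0, 0]; VV[2]=[3, 0, 6, 0]; VV[3]=[0, 1, 2, 2]

Answer: 3 0 6 0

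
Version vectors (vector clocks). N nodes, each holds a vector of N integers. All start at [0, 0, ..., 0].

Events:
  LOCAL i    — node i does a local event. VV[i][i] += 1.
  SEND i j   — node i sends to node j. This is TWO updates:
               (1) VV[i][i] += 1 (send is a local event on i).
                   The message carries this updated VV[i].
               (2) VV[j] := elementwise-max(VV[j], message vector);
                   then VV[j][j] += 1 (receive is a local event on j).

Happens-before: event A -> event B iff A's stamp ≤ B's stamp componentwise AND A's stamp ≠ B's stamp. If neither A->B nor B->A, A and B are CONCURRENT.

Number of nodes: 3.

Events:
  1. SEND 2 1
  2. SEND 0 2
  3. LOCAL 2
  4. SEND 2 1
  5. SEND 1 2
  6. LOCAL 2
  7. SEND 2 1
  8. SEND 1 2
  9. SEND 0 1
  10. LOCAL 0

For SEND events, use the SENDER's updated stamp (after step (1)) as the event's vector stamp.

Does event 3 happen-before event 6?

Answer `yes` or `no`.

Initial: VV[0]=[0, 0, 0]
Initial: VV[1]=[0, 0, 0]
Initial: VV[2]=[0, 0, 0]
Event 1: SEND 2->1: VV[2][2]++ -> VV[2]=[0, 0, 1], msg_vec=[0, 0, 1]; VV[1]=max(VV[1],msg_vec) then VV[1][1]++ -> VV[1]=[0, 1, 1]
Event 2: SEND 0->2: VV[0][0]++ -> VV[0]=[1, 0, 0], msg_vec=[1, 0, 0]; VV[2]=max(VV[2],msg_vec) then VV[2][2]++ -> VV[2]=[1, 0, 2]
Event 3: LOCAL 2: VV[2][2]++ -> VV[2]=[1, 0, 3]
Event 4: SEND 2->1: VV[2][2]++ -> VV[2]=[1, 0, 4], msg_vec=[1, 0, 4]; VV[1]=max(VV[1],msg_vec) then VV[1][1]++ -> VV[1]=[1, 2, 4]
Event 5: SEND 1->2: VV[1][1]++ -> VV[1]=[1, 3, 4], msg_vec=[1, 3, 4]; VV[2]=max(VV[2],msg_vec) then VV[2][2]++ -> VV[2]=[1, 3, 5]
Event 6: LOCAL 2: VV[2][2]++ -> VV[2]=[1, 3, 6]
Event 7: SEND 2->1: VV[2][2]++ -> VV[2]=[1, 3, 7], msg_vec=[1, 3, 7]; VV[1]=max(VV[1],msg_vec) then VV[1][1]++ -> VV[1]=[1, 4, 7]
Event 8: SEND 1->2: VV[1][1]++ -> VV[1]=[1, 5, 7], msg_vec=[1, 5, 7]; VV[2]=max(VV[2],msg_vec) then VV[2][2]++ -> VV[2]=[1, 5, 8]
Event 9: SEND 0->1: VV[0][0]++ -> VV[0]=[2, 0, 0], msg_vec=[2, 0, 0]; VV[1]=max(VV[1],msg_vec) then VV[1][1]++ -> VV[1]=[2, 6, 7]
Event 10: LOCAL 0: VV[0][0]++ -> VV[0]=[3, 0, 0]
Event 3 stamp: [1, 0, 3]
Event 6 stamp: [1, 3, 6]
[1, 0, 3] <= [1, 3, 6]? True. Equal? False. Happens-before: True

Answer: yes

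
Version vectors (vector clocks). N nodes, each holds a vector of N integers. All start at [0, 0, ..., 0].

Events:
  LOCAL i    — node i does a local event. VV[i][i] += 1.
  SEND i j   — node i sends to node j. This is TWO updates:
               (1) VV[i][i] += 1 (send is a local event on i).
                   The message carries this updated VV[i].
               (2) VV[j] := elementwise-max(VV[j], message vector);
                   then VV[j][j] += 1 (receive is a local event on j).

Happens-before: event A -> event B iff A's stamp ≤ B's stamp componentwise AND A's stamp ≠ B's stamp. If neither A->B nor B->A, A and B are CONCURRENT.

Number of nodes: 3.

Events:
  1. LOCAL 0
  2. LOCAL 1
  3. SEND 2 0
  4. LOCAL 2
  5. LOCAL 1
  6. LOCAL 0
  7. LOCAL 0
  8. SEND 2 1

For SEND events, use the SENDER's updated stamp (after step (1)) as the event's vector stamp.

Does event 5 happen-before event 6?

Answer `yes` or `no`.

Answer: no

Derivation:
Initial: VV[0]=[0, 0, 0]
Initial: VV[1]=[0, 0, 0]
Initial: VV[2]=[0, 0, 0]
Event 1: LOCAL 0: VV[0][0]++ -> VV[0]=[1, 0, 0]
Event 2: LOCAL 1: VV[1][1]++ -> VV[1]=[0, 1, 0]
Event 3: SEND 2->0: VV[2][2]++ -> VV[2]=[0, 0, 1], msg_vec=[0, 0, 1]; VV[0]=max(VV[0],msg_vec) then VV[0][0]++ -> VV[0]=[2, 0, 1]
Event 4: LOCAL 2: VV[2][2]++ -> VV[2]=[0, 0, 2]
Event 5: LOCAL 1: VV[1][1]++ -> VV[1]=[0, 2, 0]
Event 6: LOCAL 0: VV[0][0]++ -> VV[0]=[3, 0, 1]
Event 7: LOCAL 0: VV[0][0]++ -> VV[0]=[4, 0, 1]
Event 8: SEND 2->1: VV[2][2]++ -> VV[2]=[0, 0, 3], msg_vec=[0, 0, 3]; VV[1]=max(VV[1],msg_vec) then VV[1][1]++ -> VV[1]=[0, 3, 3]
Event 5 stamp: [0, 2, 0]
Event 6 stamp: [3, 0, 1]
[0, 2, 0] <= [3, 0, 1]? False. Equal? False. Happens-before: False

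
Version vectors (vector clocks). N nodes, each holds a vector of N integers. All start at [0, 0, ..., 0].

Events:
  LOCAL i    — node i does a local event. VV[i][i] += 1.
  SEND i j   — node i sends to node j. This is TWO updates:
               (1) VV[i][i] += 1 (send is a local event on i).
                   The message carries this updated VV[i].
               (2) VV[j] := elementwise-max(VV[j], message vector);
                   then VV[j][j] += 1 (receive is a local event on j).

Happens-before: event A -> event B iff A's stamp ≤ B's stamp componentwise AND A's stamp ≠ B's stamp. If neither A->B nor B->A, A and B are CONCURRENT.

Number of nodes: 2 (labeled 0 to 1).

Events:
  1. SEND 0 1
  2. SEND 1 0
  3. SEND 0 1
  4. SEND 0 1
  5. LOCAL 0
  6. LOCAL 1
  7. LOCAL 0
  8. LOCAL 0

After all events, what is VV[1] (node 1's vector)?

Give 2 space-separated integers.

Answer: 4 5

Derivation:
Initial: VV[0]=[0, 0]
Initial: VV[1]=[0, 0]
Event 1: SEND 0->1: VV[0][0]++ -> VV[0]=[1, 0], msg_vec=[1, 0]; VV[1]=max(VV[1],msg_vec) then VV[1][1]++ -> VV[1]=[1, 1]
Event 2: SEND 1->0: VV[1][1]++ -> VV[1]=[1, 2], msg_vec=[1, 2]; VV[0]=max(VV[0],msg_vec) then VV[0][0]++ -> VV[0]=[2, 2]
Event 3: SEND 0->1: VV[0][0]++ -> VV[0]=[3, 2], msg_vec=[3, 2]; VV[1]=max(VV[1],msg_vec) then VV[1][1]++ -> VV[1]=[3, 3]
Event 4: SEND 0->1: VV[0][0]++ -> VV[0]=[4, 2], msg_vec=[4, 2]; VV[1]=max(VV[1],msg_vec) then VV[1][1]++ -> VV[1]=[4, 4]
Event 5: LOCAL 0: VV[0][0]++ -> VV[0]=[5, 2]
Event 6: LOCAL 1: VV[1][1]++ -> VV[1]=[4, 5]
Event 7: LOCAL 0: VV[0][0]++ -> VV[0]=[6, 2]
Event 8: LOCAL 0: VV[0][0]++ -> VV[0]=[7, 2]
Final vectors: VV[0]=[7, 2]; VV[1]=[4, 5]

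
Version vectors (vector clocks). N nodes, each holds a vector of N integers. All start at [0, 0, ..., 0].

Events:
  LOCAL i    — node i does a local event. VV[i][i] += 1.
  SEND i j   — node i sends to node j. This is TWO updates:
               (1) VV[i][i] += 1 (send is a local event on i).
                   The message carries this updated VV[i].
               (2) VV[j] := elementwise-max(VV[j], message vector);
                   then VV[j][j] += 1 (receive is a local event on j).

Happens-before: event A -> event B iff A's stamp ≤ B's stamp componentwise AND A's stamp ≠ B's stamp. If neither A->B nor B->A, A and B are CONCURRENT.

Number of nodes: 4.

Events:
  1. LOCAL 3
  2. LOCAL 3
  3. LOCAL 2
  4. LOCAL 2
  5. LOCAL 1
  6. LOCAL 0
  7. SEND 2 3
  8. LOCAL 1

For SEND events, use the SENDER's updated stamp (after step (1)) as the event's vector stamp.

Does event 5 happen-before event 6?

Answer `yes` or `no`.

Answer: no

Derivation:
Initial: VV[0]=[0, 0, 0, 0]
Initial: VV[1]=[0, 0, 0, 0]
Initial: VV[2]=[0, 0, 0, 0]
Initial: VV[3]=[0, 0, 0, 0]
Event 1: LOCAL 3: VV[3][3]++ -> VV[3]=[0, 0, 0, 1]
Event 2: LOCAL 3: VV[3][3]++ -> VV[3]=[0, 0, 0, 2]
Event 3: LOCAL 2: VV[2][2]++ -> VV[2]=[0, 0, 1, 0]
Event 4: LOCAL 2: VV[2][2]++ -> VV[2]=[0, 0, 2, 0]
Event 5: LOCAL 1: VV[1][1]++ -> VV[1]=[0, 1, 0, 0]
Event 6: LOCAL 0: VV[0][0]++ -> VV[0]=[1, 0, 0, 0]
Event 7: SEND 2->3: VV[2][2]++ -> VV[2]=[0, 0, 3, 0], msg_vec=[0, 0, 3, 0]; VV[3]=max(VV[3],msg_vec) then VV[3][3]++ -> VV[3]=[0, 0, 3, 3]
Event 8: LOCAL 1: VV[1][1]++ -> VV[1]=[0, 2, 0, 0]
Event 5 stamp: [0, 1, 0, 0]
Event 6 stamp: [1, 0, 0, 0]
[0, 1, 0, 0] <= [1, 0, 0, 0]? False. Equal? False. Happens-before: False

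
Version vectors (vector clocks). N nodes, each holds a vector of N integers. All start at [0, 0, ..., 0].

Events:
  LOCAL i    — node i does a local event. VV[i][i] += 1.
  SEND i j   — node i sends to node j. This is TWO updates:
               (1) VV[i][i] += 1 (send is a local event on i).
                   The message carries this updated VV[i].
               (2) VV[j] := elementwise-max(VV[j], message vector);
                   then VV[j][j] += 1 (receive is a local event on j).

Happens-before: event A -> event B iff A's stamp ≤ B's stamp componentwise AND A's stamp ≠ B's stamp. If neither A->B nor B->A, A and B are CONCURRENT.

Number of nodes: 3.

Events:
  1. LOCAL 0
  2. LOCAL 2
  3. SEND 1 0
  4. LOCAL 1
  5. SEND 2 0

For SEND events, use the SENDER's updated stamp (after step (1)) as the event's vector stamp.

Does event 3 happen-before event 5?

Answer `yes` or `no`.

Answer: no

Derivation:
Initial: VV[0]=[0, 0, 0]
Initial: VV[1]=[0, 0, 0]
Initial: VV[2]=[0, 0, 0]
Event 1: LOCAL 0: VV[0][0]++ -> VV[0]=[1, 0, 0]
Event 2: LOCAL 2: VV[2][2]++ -> VV[2]=[0, 0, 1]
Event 3: SEND 1->0: VV[1][1]++ -> VV[1]=[0, 1, 0], msg_vec=[0, 1, 0]; VV[0]=max(VV[0],msg_vec) then VV[0][0]++ -> VV[0]=[2, 1, 0]
Event 4: LOCAL 1: VV[1][1]++ -> VV[1]=[0, 2, 0]
Event 5: SEND 2->0: VV[2][2]++ -> VV[2]=[0, 0, 2], msg_vec=[0, 0, 2]; VV[0]=max(VV[0],msg_vec) then VV[0][0]++ -> VV[0]=[3, 1, 2]
Event 3 stamp: [0, 1, 0]
Event 5 stamp: [0, 0, 2]
[0, 1, 0] <= [0, 0, 2]? False. Equal? False. Happens-before: False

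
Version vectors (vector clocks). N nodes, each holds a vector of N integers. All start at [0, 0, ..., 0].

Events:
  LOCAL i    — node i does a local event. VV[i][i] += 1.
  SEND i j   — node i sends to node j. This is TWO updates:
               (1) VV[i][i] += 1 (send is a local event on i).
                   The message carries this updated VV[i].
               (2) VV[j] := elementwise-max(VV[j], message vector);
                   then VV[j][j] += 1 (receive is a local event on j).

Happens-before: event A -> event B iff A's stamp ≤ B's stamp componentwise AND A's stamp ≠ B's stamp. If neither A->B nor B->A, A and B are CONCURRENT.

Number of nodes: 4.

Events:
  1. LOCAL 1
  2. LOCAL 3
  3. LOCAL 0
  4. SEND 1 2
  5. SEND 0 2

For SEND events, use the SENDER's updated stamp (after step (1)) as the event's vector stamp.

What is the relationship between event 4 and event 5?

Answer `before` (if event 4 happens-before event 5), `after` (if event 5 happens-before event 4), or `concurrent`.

Answer: concurrent

Derivation:
Initial: VV[0]=[0, 0, 0, 0]
Initial: VV[1]=[0, 0, 0, 0]
Initial: VV[2]=[0, 0, 0, 0]
Initial: VV[3]=[0, 0, 0, 0]
Event 1: LOCAL 1: VV[1][1]++ -> VV[1]=[0, 1, 0, 0]
Event 2: LOCAL 3: VV[3][3]++ -> VV[3]=[0, 0, 0, 1]
Event 3: LOCAL 0: VV[0][0]++ -> VV[0]=[1, 0, 0, 0]
Event 4: SEND 1->2: VV[1][1]++ -> VV[1]=[0, 2, 0, 0], msg_vec=[0, 2, 0, 0]; VV[2]=max(VV[2],msg_vec) then VV[2][2]++ -> VV[2]=[0, 2, 1, 0]
Event 5: SEND 0->2: VV[0][0]++ -> VV[0]=[2, 0, 0, 0], msg_vec=[2, 0, 0, 0]; VV[2]=max(VV[2],msg_vec) then VV[2][2]++ -> VV[2]=[2, 2, 2, 0]
Event 4 stamp: [0, 2, 0, 0]
Event 5 stamp: [2, 0, 0, 0]
[0, 2, 0, 0] <= [2, 0, 0, 0]? False
[2, 0, 0, 0] <= [0, 2, 0, 0]? False
Relation: concurrent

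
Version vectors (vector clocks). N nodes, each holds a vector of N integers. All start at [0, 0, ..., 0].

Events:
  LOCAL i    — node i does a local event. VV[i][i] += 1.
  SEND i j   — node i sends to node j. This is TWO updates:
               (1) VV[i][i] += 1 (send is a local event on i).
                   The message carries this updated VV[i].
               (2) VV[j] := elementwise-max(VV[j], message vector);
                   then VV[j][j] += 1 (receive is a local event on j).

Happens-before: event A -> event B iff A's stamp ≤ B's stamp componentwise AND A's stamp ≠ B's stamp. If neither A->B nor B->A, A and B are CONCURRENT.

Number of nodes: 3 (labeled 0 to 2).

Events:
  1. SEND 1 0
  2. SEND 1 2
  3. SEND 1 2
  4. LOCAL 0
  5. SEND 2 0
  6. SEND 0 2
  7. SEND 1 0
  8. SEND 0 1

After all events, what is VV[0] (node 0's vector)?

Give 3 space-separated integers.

Initial: VV[0]=[0, 0, 0]
Initial: VV[1]=[0, 0, 0]
Initial: VV[2]=[0, 0, 0]
Event 1: SEND 1->0: VV[1][1]++ -> VV[1]=[0, 1, 0], msg_vec=[0, 1, 0]; VV[0]=max(VV[0],msg_vec) then VV[0][0]++ -> VV[0]=[1, 1, 0]
Event 2: SEND 1->2: VV[1][1]++ -> VV[1]=[0, 2, 0], msg_vec=[0, 2, 0]; VV[2]=max(VV[2],msg_vec) then VV[2][2]++ -> VV[2]=[0, 2, 1]
Event 3: SEND 1->2: VV[1][1]++ -> VV[1]=[0, 3, 0], msg_vec=[0, 3, 0]; VV[2]=max(VV[2],msg_vec) then VV[2][2]++ -> VV[2]=[0, 3, 2]
Event 4: LOCAL 0: VV[0][0]++ -> VV[0]=[2, 1, 0]
Event 5: SEND 2->0: VV[2][2]++ -> VV[2]=[0, 3, 3], msg_vec=[0, 3, 3]; VV[0]=max(VV[0],msg_vec) then VV[0][0]++ -> VV[0]=[3, 3, 3]
Event 6: SEND 0->2: VV[0][0]++ -> VV[0]=[4, 3, 3], msg_vec=[4, 3, 3]; VV[2]=max(VV[2],msg_vec) then VV[2][2]++ -> VV[2]=[4, 3, 4]
Event 7: SEND 1->0: VV[1][1]++ -> VV[1]=[0, 4, 0], msg_vec=[0, 4, 0]; VV[0]=max(VV[0],msg_vec) then VV[0][0]++ -> VV[0]=[5, 4, 3]
Event 8: SEND 0->1: VV[0][0]++ -> VV[0]=[6, 4, 3], msg_vec=[6, 4, 3]; VV[1]=max(VV[1],msg_vec) then VV[1][1]++ -> VV[1]=[6, 5, 3]
Final vectors: VV[0]=[6, 4, 3]; VV[1]=[6, 5, 3]; VV[2]=[4, 3, 4]

Answer: 6 4 3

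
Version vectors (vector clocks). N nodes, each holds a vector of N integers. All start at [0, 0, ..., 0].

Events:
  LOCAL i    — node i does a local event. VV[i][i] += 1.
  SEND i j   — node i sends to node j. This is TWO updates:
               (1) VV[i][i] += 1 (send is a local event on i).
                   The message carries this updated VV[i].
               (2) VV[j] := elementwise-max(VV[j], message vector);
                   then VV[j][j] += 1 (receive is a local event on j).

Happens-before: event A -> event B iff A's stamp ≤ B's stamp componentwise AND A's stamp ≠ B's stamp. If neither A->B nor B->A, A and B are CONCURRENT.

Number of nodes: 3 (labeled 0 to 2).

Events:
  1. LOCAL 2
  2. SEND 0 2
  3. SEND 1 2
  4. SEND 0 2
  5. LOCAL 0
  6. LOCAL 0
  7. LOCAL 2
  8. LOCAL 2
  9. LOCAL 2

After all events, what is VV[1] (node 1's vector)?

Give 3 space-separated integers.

Answer: 0 1 0

Derivation:
Initial: VV[0]=[0, 0, 0]
Initial: VV[1]=[0, 0, 0]
Initial: VV[2]=[0, 0, 0]
Event 1: LOCAL 2: VV[2][2]++ -> VV[2]=[0, 0, 1]
Event 2: SEND 0->2: VV[0][0]++ -> VV[0]=[1, 0, 0], msg_vec=[1, 0, 0]; VV[2]=max(VV[2],msg_vec) then VV[2][2]++ -> VV[2]=[1, 0, 2]
Event 3: SEND 1->2: VV[1][1]++ -> VV[1]=[0, 1, 0], msg_vec=[0, 1, 0]; VV[2]=max(VV[2],msg_vec) then VV[2][2]++ -> VV[2]=[1, 1, 3]
Event 4: SEND 0->2: VV[0][0]++ -> VV[0]=[2, 0, 0], msg_vec=[2, 0, 0]; VV[2]=max(VV[2],msg_vec) then VV[2][2]++ -> VV[2]=[2, 1, 4]
Event 5: LOCAL 0: VV[0][0]++ -> VV[0]=[3, 0, 0]
Event 6: LOCAL 0: VV[0][0]++ -> VV[0]=[4, 0, 0]
Event 7: LOCAL 2: VV[2][2]++ -> VV[2]=[2, 1, 5]
Event 8: LOCAL 2: VV[2][2]++ -> VV[2]=[2, 1, 6]
Event 9: LOCAL 2: VV[2][2]++ -> VV[2]=[2, 1, 7]
Final vectors: VV[0]=[4, 0, 0]; VV[1]=[0, 1, 0]; VV[2]=[2, 1, 7]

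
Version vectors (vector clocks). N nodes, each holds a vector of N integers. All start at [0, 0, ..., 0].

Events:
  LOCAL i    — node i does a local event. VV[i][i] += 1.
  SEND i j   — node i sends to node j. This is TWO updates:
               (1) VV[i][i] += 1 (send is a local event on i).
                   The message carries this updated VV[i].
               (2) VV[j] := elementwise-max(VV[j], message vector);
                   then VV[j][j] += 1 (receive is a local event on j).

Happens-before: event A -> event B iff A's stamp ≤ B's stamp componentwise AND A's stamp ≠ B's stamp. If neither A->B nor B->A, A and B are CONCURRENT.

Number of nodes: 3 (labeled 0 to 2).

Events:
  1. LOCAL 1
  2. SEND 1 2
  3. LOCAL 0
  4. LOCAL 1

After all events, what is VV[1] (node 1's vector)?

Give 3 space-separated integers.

Answer: 0 3 0

Derivation:
Initial: VV[0]=[0, 0, 0]
Initial: VV[1]=[0, 0, 0]
Initial: VV[2]=[0, 0, 0]
Event 1: LOCAL 1: VV[1][1]++ -> VV[1]=[0, 1, 0]
Event 2: SEND 1->2: VV[1][1]++ -> VV[1]=[0, 2, 0], msg_vec=[0, 2, 0]; VV[2]=max(VV[2],msg_vec) then VV[2][2]++ -> VV[2]=[0, 2, 1]
Event 3: LOCAL 0: VV[0][0]++ -> VV[0]=[1, 0, 0]
Event 4: LOCAL 1: VV[1][1]++ -> VV[1]=[0, 3, 0]
Final vectors: VV[0]=[1, 0, 0]; VV[1]=[0, 3, 0]; VV[2]=[0, 2, 1]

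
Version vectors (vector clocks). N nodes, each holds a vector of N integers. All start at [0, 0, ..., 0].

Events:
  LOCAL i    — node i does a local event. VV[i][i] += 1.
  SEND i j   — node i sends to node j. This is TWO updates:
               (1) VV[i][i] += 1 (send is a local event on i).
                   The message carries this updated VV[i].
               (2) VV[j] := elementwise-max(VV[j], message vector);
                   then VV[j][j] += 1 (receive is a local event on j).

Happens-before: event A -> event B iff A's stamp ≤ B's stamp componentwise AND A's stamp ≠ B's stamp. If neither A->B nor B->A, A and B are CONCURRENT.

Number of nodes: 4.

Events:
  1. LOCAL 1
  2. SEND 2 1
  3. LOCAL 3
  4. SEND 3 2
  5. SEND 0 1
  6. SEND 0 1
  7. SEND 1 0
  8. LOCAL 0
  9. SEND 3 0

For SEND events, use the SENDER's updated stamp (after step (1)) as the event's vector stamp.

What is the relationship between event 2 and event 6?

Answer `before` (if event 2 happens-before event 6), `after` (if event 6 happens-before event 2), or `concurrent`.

Answer: concurrent

Derivation:
Initial: VV[0]=[0, 0, 0, 0]
Initial: VV[1]=[0, 0, 0, 0]
Initial: VV[2]=[0, 0, 0, 0]
Initial: VV[3]=[0, 0, 0, 0]
Event 1: LOCAL 1: VV[1][1]++ -> VV[1]=[0, 1, 0, 0]
Event 2: SEND 2->1: VV[2][2]++ -> VV[2]=[0, 0, 1, 0], msg_vec=[0, 0, 1, 0]; VV[1]=max(VV[1],msg_vec) then VV[1][1]++ -> VV[1]=[0, 2, 1, 0]
Event 3: LOCAL 3: VV[3][3]++ -> VV[3]=[0, 0, 0, 1]
Event 4: SEND 3->2: VV[3][3]++ -> VV[3]=[0, 0, 0, 2], msg_vec=[0, 0, 0, 2]; VV[2]=max(VV[2],msg_vec) then VV[2][2]++ -> VV[2]=[0, 0, 2, 2]
Event 5: SEND 0->1: VV[0][0]++ -> VV[0]=[1, 0, 0, 0], msg_vec=[1, 0, 0, 0]; VV[1]=max(VV[1],msg_vec) then VV[1][1]++ -> VV[1]=[1, 3, 1, 0]
Event 6: SEND 0->1: VV[0][0]++ -> VV[0]=[2, 0, 0, 0], msg_vec=[2, 0, 0, 0]; VV[1]=max(VV[1],msg_vec) then VV[1][1]++ -> VV[1]=[2, 4, 1, 0]
Event 7: SEND 1->0: VV[1][1]++ -> VV[1]=[2, 5, 1, 0], msg_vec=[2, 5, 1, 0]; VV[0]=max(VV[0],msg_vec) then VV[0][0]++ -> VV[0]=[3, 5, 1, 0]
Event 8: LOCAL 0: VV[0][0]++ -> VV[0]=[4, 5, 1, 0]
Event 9: SEND 3->0: VV[3][3]++ -> VV[3]=[0, 0, 0, 3], msg_vec=[0, 0, 0, 3]; VV[0]=max(VV[0],msg_vec) then VV[0][0]++ -> VV[0]=[5, 5, 1, 3]
Event 2 stamp: [0, 0, 1, 0]
Event 6 stamp: [2, 0, 0, 0]
[0, 0, 1, 0] <= [2, 0, 0, 0]? False
[2, 0, 0, 0] <= [0, 0, 1, 0]? False
Relation: concurrent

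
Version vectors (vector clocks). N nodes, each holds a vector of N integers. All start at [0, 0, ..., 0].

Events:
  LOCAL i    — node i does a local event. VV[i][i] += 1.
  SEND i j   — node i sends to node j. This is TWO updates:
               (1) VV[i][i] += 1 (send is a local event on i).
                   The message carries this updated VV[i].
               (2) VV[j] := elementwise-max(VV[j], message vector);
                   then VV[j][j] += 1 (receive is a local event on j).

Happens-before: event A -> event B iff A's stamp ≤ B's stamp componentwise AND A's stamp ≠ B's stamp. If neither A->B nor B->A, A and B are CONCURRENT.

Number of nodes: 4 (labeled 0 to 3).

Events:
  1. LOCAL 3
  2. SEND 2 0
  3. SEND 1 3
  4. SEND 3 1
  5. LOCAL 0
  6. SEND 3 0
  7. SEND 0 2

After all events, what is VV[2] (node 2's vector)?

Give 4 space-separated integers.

Initial: VV[0]=[0, 0, 0, 0]
Initial: VV[1]=[0, 0, 0, 0]
Initial: VV[2]=[0, 0, 0, 0]
Initial: VV[3]=[0, 0, 0, 0]
Event 1: LOCAL 3: VV[3][3]++ -> VV[3]=[0, 0, 0, 1]
Event 2: SEND 2->0: VV[2][2]++ -> VV[2]=[0, 0, 1, 0], msg_vec=[0, 0, 1, 0]; VV[0]=max(VV[0],msg_vec) then VV[0][0]++ -> VV[0]=[1, 0, 1, 0]
Event 3: SEND 1->3: VV[1][1]++ -> VV[1]=[0, 1, 0, 0], msg_vec=[0, 1, 0, 0]; VV[3]=max(VV[3],msg_vec) then VV[3][3]++ -> VV[3]=[0, 1, 0, 2]
Event 4: SEND 3->1: VV[3][3]++ -> VV[3]=[0, 1, 0, 3], msg_vec=[0, 1, 0, 3]; VV[1]=max(VV[1],msg_vec) then VV[1][1]++ -> VV[1]=[0, 2, 0, 3]
Event 5: LOCAL 0: VV[0][0]++ -> VV[0]=[2, 0, 1, 0]
Event 6: SEND 3->0: VV[3][3]++ -> VV[3]=[0, 1, 0, 4], msg_vec=[0, 1, 0, 4]; VV[0]=max(VV[0],msg_vec) then VV[0][0]++ -> VV[0]=[3, 1, 1, 4]
Event 7: SEND 0->2: VV[0][0]++ -> VV[0]=[4, 1, 1, 4], msg_vec=[4, 1, 1, 4]; VV[2]=max(VV[2],msg_vec) then VV[2][2]++ -> VV[2]=[4, 1, 2, 4]
Final vectors: VV[0]=[4, 1, 1, 4]; VV[1]=[0, 2, 0, 3]; VV[2]=[4, 1, 2, 4]; VV[3]=[0, 1, 0, 4]

Answer: 4 1 2 4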